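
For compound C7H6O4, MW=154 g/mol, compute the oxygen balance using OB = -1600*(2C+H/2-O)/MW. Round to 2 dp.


OB = -1600 * (2C + H/2 - O) / MW
Inner = 2*7 + 6/2 - 4 = 13.00
OB = -1600 * 13.00 / 154 = -135.06%


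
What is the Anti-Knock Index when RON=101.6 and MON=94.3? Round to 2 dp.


AKI = (RON + MON) / 2
AKI = (101.6 + 94.3) / 2
AKI = 195.9 / 2 = 97.95


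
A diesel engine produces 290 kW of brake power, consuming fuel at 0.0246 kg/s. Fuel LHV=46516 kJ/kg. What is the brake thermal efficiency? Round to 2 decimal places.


eta_BTE = (BP / (mf * LHV)) * 100
Denominator = 0.0246 * 46516 = 1144.2936 kW
eta_BTE = (290 / 1144.2936) * 100 = 25.34%


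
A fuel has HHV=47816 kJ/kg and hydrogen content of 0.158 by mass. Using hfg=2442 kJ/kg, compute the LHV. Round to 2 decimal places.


LHV = HHV - hfg * 9 * H
Water correction = 2442 * 9 * 0.158 = 3472.524 kJ/kg
LHV = 47816 - 3472.524 = 44343.48 kJ/kg


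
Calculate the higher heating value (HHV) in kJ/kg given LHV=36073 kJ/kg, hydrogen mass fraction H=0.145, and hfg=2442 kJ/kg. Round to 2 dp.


HHV = LHV + hfg * 9 * H
Water addition = 2442 * 9 * 0.145 = 3186.810 kJ/kg
HHV = 36073 + 3186.810 = 39259.81 kJ/kg


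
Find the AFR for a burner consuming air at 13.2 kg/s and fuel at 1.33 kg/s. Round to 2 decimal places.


AFR = m_air / m_fuel
AFR = 13.2 / 1.33 = 9.92


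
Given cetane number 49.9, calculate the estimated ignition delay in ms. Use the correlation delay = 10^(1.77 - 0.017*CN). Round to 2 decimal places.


delay = 10^(1.77 - 0.017*CN)
Exponent = 1.77 - 0.017*49.9 = 0.9217
delay = 10^0.9217 = 8.35 ms


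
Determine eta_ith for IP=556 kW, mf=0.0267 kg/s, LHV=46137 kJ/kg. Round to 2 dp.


eta_ith = (IP / (mf * LHV)) * 100
Denominator = 0.0267 * 46137 = 1231.8579 kW
eta_ith = (556 / 1231.8579) * 100 = 45.14%


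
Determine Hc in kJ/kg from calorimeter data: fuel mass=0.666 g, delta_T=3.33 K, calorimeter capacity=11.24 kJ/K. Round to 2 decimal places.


Hc = C_cal * delta_T / m_fuel
Q_released = 11.24 * 3.33 = 37.4292 kJ
m_fuel = 0.666 g = 0.666/1000 kg = 0.000666 kg
Hc = 37.4292 / 0.000666 = 56200.00 kJ/kg


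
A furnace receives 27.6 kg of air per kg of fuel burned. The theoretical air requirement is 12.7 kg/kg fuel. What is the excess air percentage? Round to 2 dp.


Excess air = actual - stoichiometric = 27.6 - 12.7 = 14.90 kg/kg fuel
Excess air % = (excess / stoich) * 100 = (14.90 / 12.7) * 100 = 117.32%


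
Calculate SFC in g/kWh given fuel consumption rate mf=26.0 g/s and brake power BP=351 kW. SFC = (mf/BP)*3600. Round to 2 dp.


SFC = (mf / BP) * 3600
Rate = 26.0 / 351 = 0.074074 g/(s*kW)
SFC = 0.074074 * 3600 = 266.67 g/kWh


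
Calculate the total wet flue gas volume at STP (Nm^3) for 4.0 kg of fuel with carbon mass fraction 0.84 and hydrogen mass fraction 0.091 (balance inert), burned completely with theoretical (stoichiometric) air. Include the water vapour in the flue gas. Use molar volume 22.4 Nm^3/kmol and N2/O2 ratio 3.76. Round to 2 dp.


Per kg fuel: CO2 = (C/12 kmol)*22.4 = (0.84/12)*22.4 = 1.56800 Nm^3
Per kg fuel: H2O = (H/2 kmol)*22.4 = (0.091/2)*22.4 = 1.01920 Nm^3
O2 needed per kg fuel = C/12 + H/4 = 0.84/12 + 0.091/4 = 0.09275000 kmol
Per kg fuel: N2 = O2*3.76*22.4 = 0.09275000*3.76*22.4 = 7.81178 Nm^3
Total per kg = 1.56800 + 1.01920 + 7.81178 = 10.39898 Nm^3
Total = 10.39898 * 4.0 = 41.60 Nm^3


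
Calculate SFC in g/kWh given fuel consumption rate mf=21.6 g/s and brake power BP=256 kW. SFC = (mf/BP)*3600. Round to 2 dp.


SFC = (mf / BP) * 3600
Rate = 21.6 / 256 = 0.084375 g/(s*kW)
SFC = 0.084375 * 3600 = 303.75 g/kWh


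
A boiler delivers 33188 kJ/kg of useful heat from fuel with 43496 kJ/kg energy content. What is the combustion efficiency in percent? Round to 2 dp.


Efficiency = (Q_useful / Q_fuel) * 100
Efficiency = (33188 / 43496) * 100
Efficiency = 0.7630 * 100 = 76.30%


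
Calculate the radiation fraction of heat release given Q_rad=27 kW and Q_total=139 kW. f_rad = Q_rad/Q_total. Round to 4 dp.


f_rad = Q_rad / Q_total
f_rad = 27 / 139 = 0.1942


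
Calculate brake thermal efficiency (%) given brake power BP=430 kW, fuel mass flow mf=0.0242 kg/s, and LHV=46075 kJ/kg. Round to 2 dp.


eta_BTE = (BP / (mf * LHV)) * 100
Denominator = 0.0242 * 46075 = 1115.0150 kW
eta_BTE = (430 / 1115.0150) * 100 = 38.56%


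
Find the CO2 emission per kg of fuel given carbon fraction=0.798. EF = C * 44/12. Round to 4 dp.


EF = C_frac * (M_CO2 / M_C)
EF = 0.798 * (44/12)
EF = 0.798 * 3.666667 = 2.9260 kg_CO2/kg_fuel


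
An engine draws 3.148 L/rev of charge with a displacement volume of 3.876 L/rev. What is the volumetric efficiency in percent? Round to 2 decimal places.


eta_v = (V_actual / V_disp) * 100
Ratio = 3.148 / 3.876 = 0.8122
eta_v = 0.8122 * 100 = 81.22%


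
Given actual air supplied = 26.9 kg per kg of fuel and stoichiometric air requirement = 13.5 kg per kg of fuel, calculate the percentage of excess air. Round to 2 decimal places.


Excess air = actual - stoichiometric = 26.9 - 13.5 = 13.40 kg/kg fuel
Excess air % = (excess / stoich) * 100 = (13.40 / 13.5) * 100 = 99.26%


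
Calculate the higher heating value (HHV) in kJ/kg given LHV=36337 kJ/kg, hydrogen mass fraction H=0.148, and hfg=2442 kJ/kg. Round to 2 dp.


HHV = LHV + hfg * 9 * H
Water addition = 2442 * 9 * 0.148 = 3252.744 kJ/kg
HHV = 36337 + 3252.744 = 39589.74 kJ/kg


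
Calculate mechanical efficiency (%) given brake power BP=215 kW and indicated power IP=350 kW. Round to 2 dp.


eta_mech = (BP / IP) * 100
Ratio = 215 / 350 = 0.6143
eta_mech = 0.6143 * 100 = 61.43%


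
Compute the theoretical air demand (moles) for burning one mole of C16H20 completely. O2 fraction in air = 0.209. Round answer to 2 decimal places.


Balanced combustion: C16H20 + 21 O2 -> 16 CO2 + 10 H2O
O2 needed = C + H/4 = 16 + 20/4 = 21.00 moles
Air moles = O2 / 0.209 = 21.00 / 0.209 = 100.48 moles air


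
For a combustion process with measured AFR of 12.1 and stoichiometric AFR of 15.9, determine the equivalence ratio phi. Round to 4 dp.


phi = AFR_stoich / AFR_actual
phi = 15.9 / 12.1 = 1.3140


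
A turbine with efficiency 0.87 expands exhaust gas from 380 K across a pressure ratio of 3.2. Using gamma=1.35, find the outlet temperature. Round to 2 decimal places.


T_out = T_in * (1 - eta * (1 - PR^(-(gamma-1)/gamma)))
Exponent = -(1.35-1)/1.35 = -0.25925926
PR^exp = 3.2^(-0.25925926) = 0.73966521
Factor = 1 - 0.87*(1 - 0.73966521) = 0.77350873
T_out = 380 * 0.77350873 = 293.93 K


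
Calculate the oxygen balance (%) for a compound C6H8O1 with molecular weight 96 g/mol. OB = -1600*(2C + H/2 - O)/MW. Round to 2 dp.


OB = -1600 * (2C + H/2 - O) / MW
Inner = 2*6 + 8/2 - 1 = 15.00
OB = -1600 * 15.00 / 96 = -250.00%


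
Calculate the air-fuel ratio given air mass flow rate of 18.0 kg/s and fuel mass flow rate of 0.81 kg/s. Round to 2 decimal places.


AFR = m_air / m_fuel
AFR = 18.0 / 0.81 = 22.22


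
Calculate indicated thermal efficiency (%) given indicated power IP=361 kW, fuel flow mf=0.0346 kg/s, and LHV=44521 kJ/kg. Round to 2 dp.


eta_ith = (IP / (mf * LHV)) * 100
Denominator = 0.0346 * 44521 = 1540.4266 kW
eta_ith = (361 / 1540.4266) * 100 = 23.44%


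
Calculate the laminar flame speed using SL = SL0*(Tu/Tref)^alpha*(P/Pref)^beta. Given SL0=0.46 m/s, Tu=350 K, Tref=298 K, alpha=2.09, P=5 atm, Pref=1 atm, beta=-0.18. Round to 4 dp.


SL = SL0 * (Tu/Tref)^alpha * (P/Pref)^beta
T ratio = 350/298 = 1.17449664
(T ratio)^alpha = 1.17449664^2.09 = 1.399556
(P/Pref)^beta = 5^(-0.18) = 0.748489
SL = 0.46 * 1.399556 * 0.748489 = 0.4819 m/s


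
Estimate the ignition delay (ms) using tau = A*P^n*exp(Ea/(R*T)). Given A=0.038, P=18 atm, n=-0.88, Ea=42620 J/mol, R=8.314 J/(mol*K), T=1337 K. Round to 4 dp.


tau = A * P^n * exp(Ea/(R*T))
P^n = 18^(-0.88) = 0.07858872
Ea/(R*T) = 42620/(8.314*1337) = 3.834176
exp(Ea/(R*T)) = 46.255287
tau = 0.038 * 0.07858872 * 46.255287 = 0.1381 ms


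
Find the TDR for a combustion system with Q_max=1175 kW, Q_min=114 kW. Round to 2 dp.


TDR = Q_max / Q_min
TDR = 1175 / 114 = 10.31


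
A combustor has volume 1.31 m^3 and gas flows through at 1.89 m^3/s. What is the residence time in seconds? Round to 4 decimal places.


tau = V / Q_flow
tau = 1.31 / 1.89 = 0.6931 s


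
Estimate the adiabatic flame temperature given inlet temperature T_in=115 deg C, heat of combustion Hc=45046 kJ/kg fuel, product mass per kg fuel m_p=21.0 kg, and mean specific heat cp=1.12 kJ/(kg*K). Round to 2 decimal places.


T_ad = T_in + Hc / (m_p * cp)
Denominator = 21.0 * 1.12 = 23.5200
Temperature rise = 45046 / 23.5200 = 1915.22 K
T_ad = 115 + 1915.22 = 2030.22 deg C


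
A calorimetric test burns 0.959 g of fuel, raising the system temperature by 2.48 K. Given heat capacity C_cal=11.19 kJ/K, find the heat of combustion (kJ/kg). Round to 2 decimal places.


Hc = C_cal * delta_T / m_fuel
Q_released = 11.19 * 2.48 = 27.7512 kJ
m_fuel = 0.959 g = 0.959/1000 kg = 0.000959 kg
Hc = 27.7512 / 0.000959 = 28937.64 kJ/kg


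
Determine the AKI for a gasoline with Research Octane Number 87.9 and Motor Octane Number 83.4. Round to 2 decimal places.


AKI = (RON + MON) / 2
AKI = (87.9 + 83.4) / 2
AKI = 171.3 / 2 = 85.65


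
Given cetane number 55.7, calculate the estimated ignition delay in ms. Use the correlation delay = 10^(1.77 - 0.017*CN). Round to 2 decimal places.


delay = 10^(1.77 - 0.017*CN)
Exponent = 1.77 - 0.017*55.7 = 0.8231
delay = 10^0.8231 = 6.65 ms


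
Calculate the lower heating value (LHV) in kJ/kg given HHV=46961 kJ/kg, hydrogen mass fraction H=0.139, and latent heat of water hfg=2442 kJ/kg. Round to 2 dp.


LHV = HHV - hfg * 9 * H
Water correction = 2442 * 9 * 0.139 = 3054.942 kJ/kg
LHV = 46961 - 3054.942 = 43906.06 kJ/kg


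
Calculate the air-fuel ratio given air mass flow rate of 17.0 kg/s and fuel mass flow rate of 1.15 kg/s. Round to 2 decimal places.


AFR = m_air / m_fuel
AFR = 17.0 / 1.15 = 14.78


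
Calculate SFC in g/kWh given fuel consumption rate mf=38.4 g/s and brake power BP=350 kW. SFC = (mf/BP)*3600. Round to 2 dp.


SFC = (mf / BP) * 3600
Rate = 38.4 / 350 = 0.109714 g/(s*kW)
SFC = 0.109714 * 3600 = 394.97 g/kWh


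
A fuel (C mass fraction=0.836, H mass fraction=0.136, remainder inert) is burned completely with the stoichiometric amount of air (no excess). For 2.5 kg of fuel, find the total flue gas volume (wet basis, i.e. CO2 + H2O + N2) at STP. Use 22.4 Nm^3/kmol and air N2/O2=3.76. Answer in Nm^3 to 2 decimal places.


Per kg fuel: CO2 = (C/12 kmol)*22.4 = (0.836/12)*22.4 = 1.56053 Nm^3
Per kg fuel: H2O = (H/2 kmol)*22.4 = (0.136/2)*22.4 = 1.52320 Nm^3
O2 needed per kg fuel = C/12 + H/4 = 0.836/12 + 0.136/4 = 0.10366667 kmol
Per kg fuel: N2 = O2*3.76*22.4 = 0.10366667*3.76*22.4 = 8.73122 Nm^3
Total per kg = 1.56053 + 1.52320 + 8.73122 = 11.81495 Nm^3
Total = 11.81495 * 2.5 = 29.54 Nm^3


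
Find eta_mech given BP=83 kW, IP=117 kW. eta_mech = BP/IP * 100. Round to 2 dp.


eta_mech = (BP / IP) * 100
Ratio = 83 / 117 = 0.7094
eta_mech = 0.7094 * 100 = 70.94%


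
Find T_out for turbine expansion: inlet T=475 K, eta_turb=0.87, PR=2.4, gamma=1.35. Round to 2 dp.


T_out = T_in * (1 - eta * (1 - PR^(-(gamma-1)/gamma)))
Exponent = -(1.35-1)/1.35 = -0.25925926
PR^exp = 2.4^(-0.25925926) = 0.79694200
Factor = 1 - 0.87*(1 - 0.79694200) = 0.82333954
T_out = 475 * 0.82333954 = 391.09 K


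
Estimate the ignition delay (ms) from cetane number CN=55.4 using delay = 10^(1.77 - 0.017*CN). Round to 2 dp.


delay = 10^(1.77 - 0.017*CN)
Exponent = 1.77 - 0.017*55.4 = 0.8282
delay = 10^0.8282 = 6.73 ms


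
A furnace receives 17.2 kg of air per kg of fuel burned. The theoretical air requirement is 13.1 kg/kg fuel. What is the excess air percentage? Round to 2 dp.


Excess air = actual - stoichiometric = 17.2 - 13.1 = 4.10 kg/kg fuel
Excess air % = (excess / stoich) * 100 = (4.10 / 13.1) * 100 = 31.30%


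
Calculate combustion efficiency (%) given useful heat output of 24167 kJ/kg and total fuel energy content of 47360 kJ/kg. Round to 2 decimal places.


Efficiency = (Q_useful / Q_fuel) * 100
Efficiency = (24167 / 47360) * 100
Efficiency = 0.5103 * 100 = 51.03%


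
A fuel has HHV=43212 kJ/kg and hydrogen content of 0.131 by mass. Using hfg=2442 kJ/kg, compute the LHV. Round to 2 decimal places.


LHV = HHV - hfg * 9 * H
Water correction = 2442 * 9 * 0.131 = 2879.118 kJ/kg
LHV = 43212 - 2879.118 = 40332.88 kJ/kg


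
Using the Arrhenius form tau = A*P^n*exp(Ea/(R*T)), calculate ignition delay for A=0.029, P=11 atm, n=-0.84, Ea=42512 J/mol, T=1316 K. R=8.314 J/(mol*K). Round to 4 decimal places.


tau = A * P^n * exp(Ea/(R*T))
P^n = 11^(-0.84) = 0.13342283
Ea/(R*T) = 42512/(8.314*1316) = 3.885488
exp(Ea/(R*T)) = 48.690722
tau = 0.029 * 0.13342283 * 48.690722 = 0.1884 ms


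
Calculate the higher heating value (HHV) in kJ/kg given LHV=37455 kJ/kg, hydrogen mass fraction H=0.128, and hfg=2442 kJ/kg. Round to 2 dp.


HHV = LHV + hfg * 9 * H
Water addition = 2442 * 9 * 0.128 = 2813.184 kJ/kg
HHV = 37455 + 2813.184 = 40268.18 kJ/kg


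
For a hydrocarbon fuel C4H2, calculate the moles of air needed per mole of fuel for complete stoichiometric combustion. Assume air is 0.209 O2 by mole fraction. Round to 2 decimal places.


Balanced combustion: C4H2 + 4.5 O2 -> 4 CO2 + 1 H2O
O2 needed = C + H/4 = 4 + 2/4 = 4.50 moles
Air moles = O2 / 0.209 = 4.50 / 0.209 = 21.53 moles air


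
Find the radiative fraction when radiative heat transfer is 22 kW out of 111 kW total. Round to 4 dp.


f_rad = Q_rad / Q_total
f_rad = 22 / 111 = 0.1982


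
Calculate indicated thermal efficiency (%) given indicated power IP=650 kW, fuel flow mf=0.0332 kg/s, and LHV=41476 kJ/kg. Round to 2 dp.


eta_ith = (IP / (mf * LHV)) * 100
Denominator = 0.0332 * 41476 = 1377.0032 kW
eta_ith = (650 / 1377.0032) * 100 = 47.20%


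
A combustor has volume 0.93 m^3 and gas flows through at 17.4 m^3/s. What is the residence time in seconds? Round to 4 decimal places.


tau = V / Q_flow
tau = 0.93 / 17.4 = 0.0534 s


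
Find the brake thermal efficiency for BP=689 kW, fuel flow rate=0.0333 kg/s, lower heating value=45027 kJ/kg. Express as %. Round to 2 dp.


eta_BTE = (BP / (mf * LHV)) * 100
Denominator = 0.0333 * 45027 = 1499.3991 kW
eta_BTE = (689 / 1499.3991) * 100 = 45.95%


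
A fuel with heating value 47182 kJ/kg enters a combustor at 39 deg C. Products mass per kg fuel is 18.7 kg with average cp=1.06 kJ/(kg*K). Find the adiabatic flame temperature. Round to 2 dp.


T_ad = T_in + Hc / (m_p * cp)
Denominator = 18.7 * 1.06 = 19.8220
Temperature rise = 47182 / 19.8220 = 2380.28 K
T_ad = 39 + 2380.28 = 2419.28 deg C


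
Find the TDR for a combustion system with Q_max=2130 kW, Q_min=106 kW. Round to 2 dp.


TDR = Q_max / Q_min
TDR = 2130 / 106 = 20.09


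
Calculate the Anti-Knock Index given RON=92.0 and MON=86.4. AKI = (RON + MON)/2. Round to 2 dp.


AKI = (RON + MON) / 2
AKI = (92.0 + 86.4) / 2
AKI = 178.4 / 2 = 89.20


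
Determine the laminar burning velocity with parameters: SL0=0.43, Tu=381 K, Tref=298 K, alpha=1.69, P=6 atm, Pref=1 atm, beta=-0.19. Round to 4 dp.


SL = SL0 * (Tu/Tref)^alpha * (P/Pref)^beta
T ratio = 381/298 = 1.27852349
(T ratio)^alpha = 1.27852349^1.69 = 1.514739
(P/Pref)^beta = 6^(-0.19) = 0.711461
SL = 0.43 * 1.514739 * 0.711461 = 0.4634 m/s


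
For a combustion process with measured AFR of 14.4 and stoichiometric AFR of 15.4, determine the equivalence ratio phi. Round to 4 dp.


phi = AFR_stoich / AFR_actual
phi = 15.4 / 14.4 = 1.0694


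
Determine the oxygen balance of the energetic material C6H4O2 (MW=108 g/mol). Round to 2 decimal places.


OB = -1600 * (2C + H/2 - O) / MW
Inner = 2*6 + 4/2 - 2 = 12.00
OB = -1600 * 12.00 / 108 = -177.78%


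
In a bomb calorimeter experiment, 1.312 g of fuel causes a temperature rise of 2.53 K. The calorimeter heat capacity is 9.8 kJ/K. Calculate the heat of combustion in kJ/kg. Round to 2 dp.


Hc = C_cal * delta_T / m_fuel
Q_released = 9.8 * 2.53 = 24.7940 kJ
m_fuel = 1.312 g = 1.312/1000 kg = 0.001312 kg
Hc = 24.7940 / 0.001312 = 18897.87 kJ/kg


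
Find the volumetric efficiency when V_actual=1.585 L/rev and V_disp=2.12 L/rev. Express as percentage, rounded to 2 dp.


eta_v = (V_actual / V_disp) * 100
Ratio = 1.585 / 2.12 = 0.7476
eta_v = 0.7476 * 100 = 74.76%


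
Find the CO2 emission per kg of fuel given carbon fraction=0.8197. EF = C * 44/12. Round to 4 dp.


EF = C_frac * (M_CO2 / M_C)
EF = 0.8197 * (44/12)
EF = 0.8197 * 3.666667 = 3.0056 kg_CO2/kg_fuel


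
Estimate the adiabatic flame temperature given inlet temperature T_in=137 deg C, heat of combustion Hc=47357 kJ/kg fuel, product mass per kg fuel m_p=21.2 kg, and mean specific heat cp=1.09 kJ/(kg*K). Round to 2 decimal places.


T_ad = T_in + Hc / (m_p * cp)
Denominator = 21.2 * 1.09 = 23.1080
Temperature rise = 47357 / 23.1080 = 2049.38 K
T_ad = 137 + 2049.38 = 2186.38 deg C


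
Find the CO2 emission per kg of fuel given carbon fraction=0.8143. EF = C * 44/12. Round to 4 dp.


EF = C_frac * (M_CO2 / M_C)
EF = 0.8143 * (44/12)
EF = 0.8143 * 3.666667 = 2.9858 kg_CO2/kg_fuel


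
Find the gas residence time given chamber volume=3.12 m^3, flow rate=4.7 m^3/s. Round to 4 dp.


tau = V / Q_flow
tau = 3.12 / 4.7 = 0.6638 s


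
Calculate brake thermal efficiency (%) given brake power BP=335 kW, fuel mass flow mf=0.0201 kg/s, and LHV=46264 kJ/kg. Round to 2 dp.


eta_BTE = (BP / (mf * LHV)) * 100
Denominator = 0.0201 * 46264 = 929.9064 kW
eta_BTE = (335 / 929.9064) * 100 = 36.03%


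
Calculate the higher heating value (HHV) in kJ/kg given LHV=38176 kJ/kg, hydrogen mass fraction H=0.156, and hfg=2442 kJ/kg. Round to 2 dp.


HHV = LHV + hfg * 9 * H
Water addition = 2442 * 9 * 0.156 = 3428.568 kJ/kg
HHV = 38176 + 3428.568 = 41604.57 kJ/kg


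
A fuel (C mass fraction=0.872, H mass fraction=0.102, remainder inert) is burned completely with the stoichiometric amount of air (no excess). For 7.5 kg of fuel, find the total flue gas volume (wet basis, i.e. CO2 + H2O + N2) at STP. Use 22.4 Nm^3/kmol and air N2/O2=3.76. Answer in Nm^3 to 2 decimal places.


Per kg fuel: CO2 = (C/12 kmol)*22.4 = (0.872/12)*22.4 = 1.62773 Nm^3
Per kg fuel: H2O = (H/2 kmol)*22.4 = (0.102/2)*22.4 = 1.14240 Nm^3
O2 needed per kg fuel = C/12 + H/4 = 0.872/12 + 0.102/4 = 0.09816667 kmol
Per kg fuel: N2 = O2*3.76*22.4 = 0.09816667*3.76*22.4 = 8.26799 Nm^3
Total per kg = 1.62773 + 1.14240 + 8.26799 = 11.03812 Nm^3
Total = 11.03812 * 7.5 = 82.79 Nm^3


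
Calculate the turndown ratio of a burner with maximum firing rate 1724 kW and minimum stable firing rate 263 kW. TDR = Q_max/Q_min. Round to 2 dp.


TDR = Q_max / Q_min
TDR = 1724 / 263 = 6.56


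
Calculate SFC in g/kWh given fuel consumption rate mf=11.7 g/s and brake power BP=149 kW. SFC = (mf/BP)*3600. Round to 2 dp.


SFC = (mf / BP) * 3600
Rate = 11.7 / 149 = 0.078523 g/(s*kW)
SFC = 0.078523 * 3600 = 282.68 g/kWh


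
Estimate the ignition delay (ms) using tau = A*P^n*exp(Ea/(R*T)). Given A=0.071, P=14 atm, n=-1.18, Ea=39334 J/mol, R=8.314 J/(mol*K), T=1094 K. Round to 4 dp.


tau = A * P^n * exp(Ea/(R*T))
P^n = 14^(-1.18) = 0.04441901
Ea/(R*T) = 39334/(8.314*1094) = 4.324548
exp(Ea/(R*T)) = 75.531402
tau = 0.071 * 0.04441901 * 75.531402 = 0.2382 ms


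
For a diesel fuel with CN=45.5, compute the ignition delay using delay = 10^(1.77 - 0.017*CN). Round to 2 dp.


delay = 10^(1.77 - 0.017*CN)
Exponent = 1.77 - 0.017*45.5 = 0.9965
delay = 10^0.9965 = 9.92 ms


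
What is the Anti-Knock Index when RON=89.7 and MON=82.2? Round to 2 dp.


AKI = (RON + MON) / 2
AKI = (89.7 + 82.2) / 2
AKI = 171.9 / 2 = 85.95


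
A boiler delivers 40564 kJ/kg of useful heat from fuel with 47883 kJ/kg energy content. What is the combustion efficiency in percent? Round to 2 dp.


Efficiency = (Q_useful / Q_fuel) * 100
Efficiency = (40564 / 47883) * 100
Efficiency = 0.8471 * 100 = 84.71%


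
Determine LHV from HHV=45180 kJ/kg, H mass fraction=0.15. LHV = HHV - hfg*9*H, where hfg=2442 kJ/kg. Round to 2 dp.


LHV = HHV - hfg * 9 * H
Water correction = 2442 * 9 * 0.15 = 3296.700 kJ/kg
LHV = 45180 - 3296.700 = 41883.30 kJ/kg


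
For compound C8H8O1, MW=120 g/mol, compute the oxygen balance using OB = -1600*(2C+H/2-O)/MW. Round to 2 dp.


OB = -1600 * (2C + H/2 - O) / MW
Inner = 2*8 + 8/2 - 1 = 19.00
OB = -1600 * 19.00 / 120 = -253.33%


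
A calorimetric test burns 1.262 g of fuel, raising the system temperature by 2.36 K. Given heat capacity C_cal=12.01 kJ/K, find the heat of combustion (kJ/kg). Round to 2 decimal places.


Hc = C_cal * delta_T / m_fuel
Q_released = 12.01 * 2.36 = 28.3436 kJ
m_fuel = 1.262 g = 1.262/1000 kg = 0.001262 kg
Hc = 28.3436 / 0.001262 = 22459.27 kJ/kg


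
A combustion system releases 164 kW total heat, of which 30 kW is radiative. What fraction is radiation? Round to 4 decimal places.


f_rad = Q_rad / Q_total
f_rad = 30 / 164 = 0.1829


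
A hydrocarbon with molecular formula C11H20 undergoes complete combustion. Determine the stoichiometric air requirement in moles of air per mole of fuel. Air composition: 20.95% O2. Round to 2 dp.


Balanced combustion: C11H20 + 16 O2 -> 11 CO2 + 10 H2O
O2 needed = C + H/4 = 11 + 20/4 = 16.00 moles
Air moles = O2 / 0.2095 = 16.00 / 0.2095 = 76.37 moles air


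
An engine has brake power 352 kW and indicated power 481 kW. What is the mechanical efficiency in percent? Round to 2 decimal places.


eta_mech = (BP / IP) * 100
Ratio = 352 / 481 = 0.7318
eta_mech = 0.7318 * 100 = 73.18%


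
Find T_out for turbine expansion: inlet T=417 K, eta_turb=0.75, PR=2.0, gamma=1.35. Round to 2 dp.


T_out = T_in * (1 - eta * (1 - PR^(-(gamma-1)/gamma)))
Exponent = -(1.35-1)/1.35 = -0.25925926
PR^exp = 2.0^(-0.25925926) = 0.83551680
Factor = 1 - 0.75*(1 - 0.83551680) = 0.87663760
T_out = 417 * 0.87663760 = 365.56 K


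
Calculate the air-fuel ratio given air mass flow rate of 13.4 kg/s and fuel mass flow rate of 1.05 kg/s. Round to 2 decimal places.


AFR = m_air / m_fuel
AFR = 13.4 / 1.05 = 12.76


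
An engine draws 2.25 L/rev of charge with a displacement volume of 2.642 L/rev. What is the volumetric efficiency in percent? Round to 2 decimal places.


eta_v = (V_actual / V_disp) * 100
Ratio = 2.25 / 2.642 = 0.8516
eta_v = 0.8516 * 100 = 85.16%


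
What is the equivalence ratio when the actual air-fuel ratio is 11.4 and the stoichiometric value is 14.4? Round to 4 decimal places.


phi = AFR_stoich / AFR_actual
phi = 14.4 / 11.4 = 1.2632


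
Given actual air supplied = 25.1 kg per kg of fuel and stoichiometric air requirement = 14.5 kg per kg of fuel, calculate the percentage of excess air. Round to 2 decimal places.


Excess air = actual - stoichiometric = 25.1 - 14.5 = 10.60 kg/kg fuel
Excess air % = (excess / stoich) * 100 = (10.60 / 14.5) * 100 = 73.10%


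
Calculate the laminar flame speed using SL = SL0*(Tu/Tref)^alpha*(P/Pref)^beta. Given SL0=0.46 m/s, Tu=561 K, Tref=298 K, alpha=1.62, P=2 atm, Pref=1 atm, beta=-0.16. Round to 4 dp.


SL = SL0 * (Tu/Tref)^alpha * (P/Pref)^beta
T ratio = 561/298 = 1.88255034
(T ratio)^alpha = 1.88255034^1.62 = 2.786695
(P/Pref)^beta = 2^(-0.16) = 0.895025
SL = 0.46 * 2.786695 * 0.895025 = 1.1473 m/s


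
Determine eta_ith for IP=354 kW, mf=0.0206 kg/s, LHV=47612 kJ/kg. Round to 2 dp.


eta_ith = (IP / (mf * LHV)) * 100
Denominator = 0.0206 * 47612 = 980.8072 kW
eta_ith = (354 / 980.8072) * 100 = 36.09%


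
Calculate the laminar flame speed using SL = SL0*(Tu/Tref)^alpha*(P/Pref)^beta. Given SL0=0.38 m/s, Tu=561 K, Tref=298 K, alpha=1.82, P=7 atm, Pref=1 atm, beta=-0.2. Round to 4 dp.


SL = SL0 * (Tu/Tref)^alpha * (P/Pref)^beta
T ratio = 561/298 = 1.88255034
(T ratio)^alpha = 1.88255034^1.82 = 3.162560
(P/Pref)^beta = 7^(-0.2) = 0.677611
SL = 0.38 * 3.162560 * 0.677611 = 0.8143 m/s


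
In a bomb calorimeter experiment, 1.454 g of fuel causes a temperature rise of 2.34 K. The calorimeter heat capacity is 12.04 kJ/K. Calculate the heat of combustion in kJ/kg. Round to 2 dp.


Hc = C_cal * delta_T / m_fuel
Q_released = 12.04 * 2.34 = 28.1736 kJ
m_fuel = 1.454 g = 1.454/1000 kg = 0.001454 kg
Hc = 28.1736 / 0.001454 = 19376.62 kJ/kg


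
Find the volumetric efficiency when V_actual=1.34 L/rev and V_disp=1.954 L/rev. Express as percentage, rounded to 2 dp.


eta_v = (V_actual / V_disp) * 100
Ratio = 1.34 / 1.954 = 0.6858
eta_v = 0.6858 * 100 = 68.58%


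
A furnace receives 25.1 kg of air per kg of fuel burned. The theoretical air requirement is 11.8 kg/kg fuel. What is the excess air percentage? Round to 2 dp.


Excess air = actual - stoichiometric = 25.1 - 11.8 = 13.30 kg/kg fuel
Excess air % = (excess / stoich) * 100 = (13.30 / 11.8) * 100 = 112.71%


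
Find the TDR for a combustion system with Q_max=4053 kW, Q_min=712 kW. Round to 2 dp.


TDR = Q_max / Q_min
TDR = 4053 / 712 = 5.69


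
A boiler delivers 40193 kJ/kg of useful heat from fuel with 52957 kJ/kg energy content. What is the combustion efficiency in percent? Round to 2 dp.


Efficiency = (Q_useful / Q_fuel) * 100
Efficiency = (40193 / 52957) * 100
Efficiency = 0.7590 * 100 = 75.90%


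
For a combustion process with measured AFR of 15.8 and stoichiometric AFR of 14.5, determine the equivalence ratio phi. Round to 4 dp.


phi = AFR_stoich / AFR_actual
phi = 14.5 / 15.8 = 0.9177


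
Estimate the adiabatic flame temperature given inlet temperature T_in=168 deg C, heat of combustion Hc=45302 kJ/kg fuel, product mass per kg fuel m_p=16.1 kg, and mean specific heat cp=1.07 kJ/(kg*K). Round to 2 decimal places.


T_ad = T_in + Hc / (m_p * cp)
Denominator = 16.1 * 1.07 = 17.2270
Temperature rise = 45302 / 17.2270 = 2629.71 K
T_ad = 168 + 2629.71 = 2797.71 deg C


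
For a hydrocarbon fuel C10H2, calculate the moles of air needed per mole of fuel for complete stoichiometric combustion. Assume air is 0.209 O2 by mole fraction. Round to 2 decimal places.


Balanced combustion: C10H2 + 10.5 O2 -> 10 CO2 + 1 H2O
O2 needed = C + H/4 = 10 + 2/4 = 10.50 moles
Air moles = O2 / 0.209 = 10.50 / 0.209 = 50.24 moles air


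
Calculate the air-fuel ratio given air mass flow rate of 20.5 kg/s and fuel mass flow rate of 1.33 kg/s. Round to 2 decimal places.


AFR = m_air / m_fuel
AFR = 20.5 / 1.33 = 15.41


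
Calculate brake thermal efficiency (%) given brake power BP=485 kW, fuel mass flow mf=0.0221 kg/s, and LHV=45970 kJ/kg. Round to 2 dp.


eta_BTE = (BP / (mf * LHV)) * 100
Denominator = 0.0221 * 45970 = 1015.9370 kW
eta_BTE = (485 / 1015.9370) * 100 = 47.74%


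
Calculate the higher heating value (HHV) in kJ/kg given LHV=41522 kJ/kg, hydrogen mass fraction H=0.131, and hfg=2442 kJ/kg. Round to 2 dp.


HHV = LHV + hfg * 9 * H
Water addition = 2442 * 9 * 0.131 = 2879.118 kJ/kg
HHV = 41522 + 2879.118 = 44401.12 kJ/kg


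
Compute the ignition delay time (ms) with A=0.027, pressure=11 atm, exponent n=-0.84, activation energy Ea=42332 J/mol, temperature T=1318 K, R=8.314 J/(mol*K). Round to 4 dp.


tau = A * P^n * exp(Ea/(R*T))
P^n = 11^(-0.84) = 0.13342283
Ea/(R*T) = 42332/(8.314*1318) = 3.863166
exp(Ea/(R*T)) = 47.615859
tau = 0.027 * 0.13342283 * 47.615859 = 0.1715 ms


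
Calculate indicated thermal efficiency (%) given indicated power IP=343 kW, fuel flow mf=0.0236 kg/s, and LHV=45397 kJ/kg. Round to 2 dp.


eta_ith = (IP / (mf * LHV)) * 100
Denominator = 0.0236 * 45397 = 1071.3692 kW
eta_ith = (343 / 1071.3692) * 100 = 32.02%


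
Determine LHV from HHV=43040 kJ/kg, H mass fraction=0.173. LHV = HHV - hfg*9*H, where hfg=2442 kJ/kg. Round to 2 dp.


LHV = HHV - hfg * 9 * H
Water correction = 2442 * 9 * 0.173 = 3802.194 kJ/kg
LHV = 43040 - 3802.194 = 39237.81 kJ/kg


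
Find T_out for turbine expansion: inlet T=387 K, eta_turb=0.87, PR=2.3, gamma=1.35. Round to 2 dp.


T_out = T_in * (1 - eta * (1 - PR^(-(gamma-1)/gamma)))
Exponent = -(1.35-1)/1.35 = -0.25925926
PR^exp = 2.3^(-0.25925926) = 0.80578413
Factor = 1 - 0.87*(1 - 0.80578413) = 0.83103219
T_out = 387 * 0.83103219 = 321.61 K


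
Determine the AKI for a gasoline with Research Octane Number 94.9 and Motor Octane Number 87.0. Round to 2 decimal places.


AKI = (RON + MON) / 2
AKI = (94.9 + 87.0) / 2
AKI = 181.9 / 2 = 90.95


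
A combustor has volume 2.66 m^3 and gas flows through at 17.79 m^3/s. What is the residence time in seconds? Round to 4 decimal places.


tau = V / Q_flow
tau = 2.66 / 17.79 = 0.1495 s


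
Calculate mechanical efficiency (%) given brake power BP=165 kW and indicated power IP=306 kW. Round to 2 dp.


eta_mech = (BP / IP) * 100
Ratio = 165 / 306 = 0.5392
eta_mech = 0.5392 * 100 = 53.92%


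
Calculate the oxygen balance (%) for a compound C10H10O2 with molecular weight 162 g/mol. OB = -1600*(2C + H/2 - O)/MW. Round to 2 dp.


OB = -1600 * (2C + H/2 - O) / MW
Inner = 2*10 + 10/2 - 2 = 23.00
OB = -1600 * 23.00 / 162 = -227.16%


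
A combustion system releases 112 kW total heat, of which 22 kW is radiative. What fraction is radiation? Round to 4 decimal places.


f_rad = Q_rad / Q_total
f_rad = 22 / 112 = 0.1964


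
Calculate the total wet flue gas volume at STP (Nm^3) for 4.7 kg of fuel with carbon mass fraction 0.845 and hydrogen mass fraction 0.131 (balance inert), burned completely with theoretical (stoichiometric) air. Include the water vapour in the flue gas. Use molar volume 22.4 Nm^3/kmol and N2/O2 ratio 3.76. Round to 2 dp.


Per kg fuel: CO2 = (C/12 kmol)*22.4 = (0.845/12)*22.4 = 1.57733 Nm^3
Per kg fuel: H2O = (H/2 kmol)*22.4 = (0.131/2)*22.4 = 1.46720 Nm^3
O2 needed per kg fuel = C/12 + H/4 = 0.845/12 + 0.131/4 = 0.10316667 kmol
Per kg fuel: N2 = O2*3.76*22.4 = 0.10316667*3.76*22.4 = 8.68911 Nm^3
Total per kg = 1.57733 + 1.46720 + 8.68911 = 11.73364 Nm^3
Total = 11.73364 * 4.7 = 55.15 Nm^3


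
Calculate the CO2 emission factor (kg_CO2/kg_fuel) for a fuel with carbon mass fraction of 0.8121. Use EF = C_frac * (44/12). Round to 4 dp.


EF = C_frac * (M_CO2 / M_C)
EF = 0.8121 * (44/12)
EF = 0.8121 * 3.666667 = 2.9777 kg_CO2/kg_fuel


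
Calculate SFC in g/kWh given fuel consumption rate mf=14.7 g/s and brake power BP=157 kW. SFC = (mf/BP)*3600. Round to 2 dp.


SFC = (mf / BP) * 3600
Rate = 14.7 / 157 = 0.093631 g/(s*kW)
SFC = 0.093631 * 3600 = 337.07 g/kWh


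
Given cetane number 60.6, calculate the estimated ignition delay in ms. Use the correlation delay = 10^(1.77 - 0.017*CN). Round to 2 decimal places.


delay = 10^(1.77 - 0.017*CN)
Exponent = 1.77 - 0.017*60.6 = 0.7398
delay = 10^0.7398 = 5.49 ms


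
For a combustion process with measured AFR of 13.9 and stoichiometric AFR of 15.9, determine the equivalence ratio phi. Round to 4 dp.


phi = AFR_stoich / AFR_actual
phi = 15.9 / 13.9 = 1.1439


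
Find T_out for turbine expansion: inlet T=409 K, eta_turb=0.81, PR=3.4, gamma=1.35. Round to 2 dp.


T_out = T_in * (1 - eta * (1 - PR^(-(gamma-1)/gamma)))
Exponent = -(1.35-1)/1.35 = -0.25925926
PR^exp = 3.4^(-0.25925926) = 0.72813041
Factor = 1 - 0.81*(1 - 0.72813041) = 0.77978563
T_out = 409 * 0.77978563 = 318.93 K


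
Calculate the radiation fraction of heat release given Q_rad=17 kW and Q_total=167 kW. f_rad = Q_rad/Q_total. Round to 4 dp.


f_rad = Q_rad / Q_total
f_rad = 17 / 167 = 0.1018


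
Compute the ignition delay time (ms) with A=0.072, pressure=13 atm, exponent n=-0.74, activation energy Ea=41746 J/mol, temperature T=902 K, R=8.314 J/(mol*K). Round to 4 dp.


tau = A * P^n * exp(Ea/(R*T))
P^n = 13^(-0.74) = 0.14985869
Ea/(R*T) = 41746/(8.314*902) = 5.566706
exp(Ea/(R*T)) = 261.571151
tau = 0.072 * 0.14985869 * 261.571151 = 2.8223 ms


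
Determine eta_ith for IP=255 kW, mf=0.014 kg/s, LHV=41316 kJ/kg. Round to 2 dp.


eta_ith = (IP / (mf * LHV)) * 100
Denominator = 0.014 * 41316 = 578.4240 kW
eta_ith = (255 / 578.4240) * 100 = 44.09%


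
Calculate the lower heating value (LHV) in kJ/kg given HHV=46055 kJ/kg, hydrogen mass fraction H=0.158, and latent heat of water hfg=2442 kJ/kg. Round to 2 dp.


LHV = HHV - hfg * 9 * H
Water correction = 2442 * 9 * 0.158 = 3472.524 kJ/kg
LHV = 46055 - 3472.524 = 42582.48 kJ/kg


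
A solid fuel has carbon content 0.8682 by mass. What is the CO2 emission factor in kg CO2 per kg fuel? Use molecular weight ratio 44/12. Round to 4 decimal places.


EF = C_frac * (M_CO2 / M_C)
EF = 0.8682 * (44/12)
EF = 0.8682 * 3.666667 = 3.1834 kg_CO2/kg_fuel


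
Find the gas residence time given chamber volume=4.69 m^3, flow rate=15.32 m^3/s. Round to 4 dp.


tau = V / Q_flow
tau = 4.69 / 15.32 = 0.3061 s


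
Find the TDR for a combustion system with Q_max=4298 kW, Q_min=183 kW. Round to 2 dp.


TDR = Q_max / Q_min
TDR = 4298 / 183 = 23.49


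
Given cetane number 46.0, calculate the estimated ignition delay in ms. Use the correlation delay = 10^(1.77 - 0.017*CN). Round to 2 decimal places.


delay = 10^(1.77 - 0.017*CN)
Exponent = 1.77 - 0.017*46.0 = 0.9880
delay = 10^0.9880 = 9.73 ms


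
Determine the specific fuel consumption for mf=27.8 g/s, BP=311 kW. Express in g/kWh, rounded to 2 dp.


SFC = (mf / BP) * 3600
Rate = 27.8 / 311 = 0.089389 g/(s*kW)
SFC = 0.089389 * 3600 = 321.80 g/kWh


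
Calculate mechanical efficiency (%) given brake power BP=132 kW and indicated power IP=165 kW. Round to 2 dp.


eta_mech = (BP / IP) * 100
Ratio = 132 / 165 = 0.8000
eta_mech = 0.8000 * 100 = 80.00%


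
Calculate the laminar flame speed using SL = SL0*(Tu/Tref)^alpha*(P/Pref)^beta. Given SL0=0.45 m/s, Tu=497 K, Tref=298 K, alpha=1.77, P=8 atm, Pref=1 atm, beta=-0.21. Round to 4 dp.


SL = SL0 * (Tu/Tref)^alpha * (P/Pref)^beta
T ratio = 497/298 = 1.66778523
(T ratio)^alpha = 1.66778523^1.77 = 2.472794
(P/Pref)^beta = 8^(-0.21) = 0.646176
SL = 0.45 * 2.472794 * 0.646176 = 0.7190 m/s


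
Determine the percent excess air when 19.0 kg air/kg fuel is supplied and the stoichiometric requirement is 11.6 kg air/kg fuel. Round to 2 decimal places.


Excess air = actual - stoichiometric = 19.0 - 11.6 = 7.40 kg/kg fuel
Excess air % = (excess / stoich) * 100 = (7.40 / 11.6) * 100 = 63.79%


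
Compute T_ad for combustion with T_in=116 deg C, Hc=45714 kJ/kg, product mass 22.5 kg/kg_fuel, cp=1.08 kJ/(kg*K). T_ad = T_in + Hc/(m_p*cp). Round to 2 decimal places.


T_ad = T_in + Hc / (m_p * cp)
Denominator = 22.5 * 1.08 = 24.3000
Temperature rise = 45714 / 24.3000 = 1881.23 K
T_ad = 116 + 1881.23 = 1997.23 deg C


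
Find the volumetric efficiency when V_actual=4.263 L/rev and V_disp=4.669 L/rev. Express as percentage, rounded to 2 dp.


eta_v = (V_actual / V_disp) * 100
Ratio = 4.263 / 4.669 = 0.9130
eta_v = 0.9130 * 100 = 91.30%


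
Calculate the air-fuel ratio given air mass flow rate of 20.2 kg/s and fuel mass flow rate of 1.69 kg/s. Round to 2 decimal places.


AFR = m_air / m_fuel
AFR = 20.2 / 1.69 = 11.95


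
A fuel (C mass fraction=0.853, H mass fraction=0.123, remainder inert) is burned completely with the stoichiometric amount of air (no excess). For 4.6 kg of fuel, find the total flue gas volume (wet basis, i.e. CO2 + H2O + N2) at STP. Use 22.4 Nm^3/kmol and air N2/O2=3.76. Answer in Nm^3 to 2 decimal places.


Per kg fuel: CO2 = (C/12 kmol)*22.4 = (0.853/12)*22.4 = 1.59227 Nm^3
Per kg fuel: H2O = (H/2 kmol)*22.4 = (0.123/2)*22.4 = 1.37760 Nm^3
O2 needed per kg fuel = C/12 + H/4 = 0.853/12 + 0.123/4 = 0.10183333 kmol
Per kg fuel: N2 = O2*3.76*22.4 = 0.10183333*3.76*22.4 = 8.57681 Nm^3
Total per kg = 1.59227 + 1.37760 + 8.57681 = 11.54668 Nm^3
Total = 11.54668 * 4.6 = 53.11 Nm^3


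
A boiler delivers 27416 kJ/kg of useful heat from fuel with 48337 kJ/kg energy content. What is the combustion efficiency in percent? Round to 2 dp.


Efficiency = (Q_useful / Q_fuel) * 100
Efficiency = (27416 / 48337) * 100
Efficiency = 0.5672 * 100 = 56.72%


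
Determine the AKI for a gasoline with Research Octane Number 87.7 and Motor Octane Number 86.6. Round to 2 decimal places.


AKI = (RON + MON) / 2
AKI = (87.7 + 86.6) / 2
AKI = 174.3 / 2 = 87.15


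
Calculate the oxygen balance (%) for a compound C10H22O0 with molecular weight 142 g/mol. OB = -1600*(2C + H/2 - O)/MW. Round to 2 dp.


OB = -1600 * (2C + H/2 - O) / MW
Inner = 2*10 + 22/2 - 0 = 31.00
OB = -1600 * 31.00 / 142 = -349.30%


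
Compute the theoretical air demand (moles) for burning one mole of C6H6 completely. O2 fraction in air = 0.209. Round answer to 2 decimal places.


Balanced combustion: C6H6 + 7.5 O2 -> 6 CO2 + 3 H2O
O2 needed = C + H/4 = 6 + 6/4 = 7.50 moles
Air moles = O2 / 0.209 = 7.50 / 0.209 = 35.89 moles air


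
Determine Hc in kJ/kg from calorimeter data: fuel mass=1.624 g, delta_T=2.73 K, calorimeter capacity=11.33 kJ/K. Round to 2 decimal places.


Hc = C_cal * delta_T / m_fuel
Q_released = 11.33 * 2.73 = 30.9309 kJ
m_fuel = 1.624 g = 1.624/1000 kg = 0.001624 kg
Hc = 30.9309 / 0.001624 = 19046.12 kJ/kg


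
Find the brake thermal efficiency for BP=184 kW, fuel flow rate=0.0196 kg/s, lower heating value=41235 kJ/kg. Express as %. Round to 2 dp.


eta_BTE = (BP / (mf * LHV)) * 100
Denominator = 0.0196 * 41235 = 808.2060 kW
eta_BTE = (184 / 808.2060) * 100 = 22.77%


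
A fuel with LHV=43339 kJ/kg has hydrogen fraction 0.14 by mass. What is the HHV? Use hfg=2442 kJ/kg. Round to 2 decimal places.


HHV = LHV + hfg * 9 * H
Water addition = 2442 * 9 * 0.14 = 3076.920 kJ/kg
HHV = 43339 + 3076.920 = 46415.92 kJ/kg


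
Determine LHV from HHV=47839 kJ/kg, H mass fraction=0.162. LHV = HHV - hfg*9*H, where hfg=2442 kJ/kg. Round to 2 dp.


LHV = HHV - hfg * 9 * H
Water correction = 2442 * 9 * 0.162 = 3560.436 kJ/kg
LHV = 47839 - 3560.436 = 44278.56 kJ/kg


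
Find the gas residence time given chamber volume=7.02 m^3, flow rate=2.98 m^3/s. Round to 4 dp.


tau = V / Q_flow
tau = 7.02 / 2.98 = 2.3557 s


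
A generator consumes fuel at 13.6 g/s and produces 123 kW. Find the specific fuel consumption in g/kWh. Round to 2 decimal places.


SFC = (mf / BP) * 3600
Rate = 13.6 / 123 = 0.110569 g/(s*kW)
SFC = 0.110569 * 3600 = 398.05 g/kWh


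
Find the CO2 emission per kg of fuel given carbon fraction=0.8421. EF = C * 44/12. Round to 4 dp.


EF = C_frac * (M_CO2 / M_C)
EF = 0.8421 * (44/12)
EF = 0.8421 * 3.666667 = 3.0877 kg_CO2/kg_fuel


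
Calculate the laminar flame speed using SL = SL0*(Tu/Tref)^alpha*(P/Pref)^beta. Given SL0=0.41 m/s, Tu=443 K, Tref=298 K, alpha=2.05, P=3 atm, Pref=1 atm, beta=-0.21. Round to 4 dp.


SL = SL0 * (Tu/Tref)^alpha * (P/Pref)^beta
T ratio = 443/298 = 1.48657718
(T ratio)^alpha = 1.48657718^2.05 = 2.254158
(P/Pref)^beta = 3^(-0.21) = 0.793971
SL = 0.41 * 2.254158 * 0.793971 = 0.7338 m/s


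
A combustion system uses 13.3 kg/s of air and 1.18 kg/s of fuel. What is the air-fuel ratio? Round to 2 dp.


AFR = m_air / m_fuel
AFR = 13.3 / 1.18 = 11.27


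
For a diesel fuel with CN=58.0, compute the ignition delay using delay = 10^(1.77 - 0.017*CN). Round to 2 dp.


delay = 10^(1.77 - 0.017*CN)
Exponent = 1.77 - 0.017*58.0 = 0.7840
delay = 10^0.7840 = 6.08 ms


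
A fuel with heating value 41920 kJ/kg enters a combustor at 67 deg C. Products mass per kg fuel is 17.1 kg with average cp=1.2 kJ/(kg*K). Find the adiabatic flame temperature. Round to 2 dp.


T_ad = T_in + Hc / (m_p * cp)
Denominator = 17.1 * 1.2 = 20.5200
Temperature rise = 41920 / 20.5200 = 2042.88 K
T_ad = 67 + 2042.88 = 2109.88 deg C


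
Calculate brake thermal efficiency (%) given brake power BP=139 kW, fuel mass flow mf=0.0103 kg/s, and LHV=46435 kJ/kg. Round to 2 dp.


eta_BTE = (BP / (mf * LHV)) * 100
Denominator = 0.0103 * 46435 = 478.2805 kW
eta_BTE = (139 / 478.2805) * 100 = 29.06%


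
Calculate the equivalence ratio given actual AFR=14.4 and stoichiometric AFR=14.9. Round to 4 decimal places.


phi = AFR_stoich / AFR_actual
phi = 14.9 / 14.4 = 1.0347
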